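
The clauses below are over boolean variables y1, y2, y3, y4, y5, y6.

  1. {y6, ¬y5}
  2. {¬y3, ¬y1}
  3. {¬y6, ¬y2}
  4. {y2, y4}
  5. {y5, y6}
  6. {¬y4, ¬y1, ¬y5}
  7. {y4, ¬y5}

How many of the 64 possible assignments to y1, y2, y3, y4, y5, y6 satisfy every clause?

5

Satisfying assignments:
  y1=0 y2=0 y3=0 y4=1 y5=0 y6=1
  y1=0 y2=0 y3=0 y4=1 y5=1 y6=1
  y1=0 y2=0 y3=1 y4=1 y5=0 y6=1
  y1=0 y2=0 y3=1 y4=1 y5=1 y6=1
  y1=1 y2=0 y3=0 y4=1 y5=0 y6=1
That's 5 in total.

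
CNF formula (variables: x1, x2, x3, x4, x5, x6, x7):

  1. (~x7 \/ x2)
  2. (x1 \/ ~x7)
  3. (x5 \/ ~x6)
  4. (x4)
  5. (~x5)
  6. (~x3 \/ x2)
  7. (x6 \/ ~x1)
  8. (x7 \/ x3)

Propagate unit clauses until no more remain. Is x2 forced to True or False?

(x4) is a unit clause: x4 = True.
(~x5) stands alone — x5 = False.
In (x5 \/ ~x6), x5 is now false; ~x6 must hold, so x6 = False.
(x6 \/ ~x1) with x6 = False leaves only ~x1, so x1 = False.
(x1 \/ ~x7): since x1 = False, the clause reduces to (~x7). x7 = False.
From (x7 \/ x3) and x7 = False: x3 = True.
(x2 \/ ~x3) with x3 = True leaves only x2, so x2 = True.

True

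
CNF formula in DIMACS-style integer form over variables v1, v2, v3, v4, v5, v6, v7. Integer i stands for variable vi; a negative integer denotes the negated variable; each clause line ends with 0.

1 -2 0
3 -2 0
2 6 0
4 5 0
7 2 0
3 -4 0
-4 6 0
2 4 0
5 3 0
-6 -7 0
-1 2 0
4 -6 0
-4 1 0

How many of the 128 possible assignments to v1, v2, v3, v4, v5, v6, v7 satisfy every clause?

4

The models are:
  v1=T v2=T v3=T v4=F v5=T v6=F v7=F
  v1=T v2=T v3=T v4=F v5=T v6=F v7=T
  v1=T v2=T v3=T v4=T v5=F v6=T v7=F
  v1=T v2=T v3=T v4=T v5=T v6=T v7=F
Count: 4.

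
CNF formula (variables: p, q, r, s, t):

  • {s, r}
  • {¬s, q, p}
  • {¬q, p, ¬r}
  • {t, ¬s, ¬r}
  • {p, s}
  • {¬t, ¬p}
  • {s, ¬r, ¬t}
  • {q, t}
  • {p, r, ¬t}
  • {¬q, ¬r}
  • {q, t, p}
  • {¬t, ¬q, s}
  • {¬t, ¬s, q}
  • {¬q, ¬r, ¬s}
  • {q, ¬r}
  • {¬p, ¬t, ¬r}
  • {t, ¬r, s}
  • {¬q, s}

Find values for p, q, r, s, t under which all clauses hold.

p=True, q=True, r=False, s=True, t=False

Check each clause:
  1. {r, s} — s is true.
  2. {¬s, p, q} — p is true.
  3. {p, ¬q, ¬r} — p is true.
  4. {¬r, ¬s, t} — ¬r is true.
  5. {s, p} — p is true.
  6. {¬t, ¬p} — ¬t is true.
  7. {¬r, s, ¬t} — ¬t is true.
  8. {q, t} — q is true.
  9. {r, ¬t, p} — p is true.
  10. {¬r, ¬q} — ¬r is true.
  11. {q, p, t} — p is true.
  12. {¬t, ¬q, s} — ¬t is true.
  13. {¬s, ¬t, q} — q is true.
  14. {¬r, ¬q, ¬s} — ¬r is true.
  15. {¬r, q} — q is true.
  16. {¬p, ¬r, ¬t} — ¬t is true.
  17. {¬r, s, t} — ¬r is true.
  18. {¬q, s} — s is true.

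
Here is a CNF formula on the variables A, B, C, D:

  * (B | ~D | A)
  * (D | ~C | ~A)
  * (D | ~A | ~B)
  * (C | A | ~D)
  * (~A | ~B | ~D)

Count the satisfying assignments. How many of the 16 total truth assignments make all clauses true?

The models are:
  A=0 B=0 C=0 D=0
  A=0 B=0 C=1 D=0
  A=0 B=1 C=0 D=0
  A=0 B=1 C=1 D=0
  A=0 B=1 C=1 D=1
  A=1 B=0 C=0 D=0
  A=1 B=0 C=0 D=1
  A=1 B=0 C=1 D=1
Count: 8.

8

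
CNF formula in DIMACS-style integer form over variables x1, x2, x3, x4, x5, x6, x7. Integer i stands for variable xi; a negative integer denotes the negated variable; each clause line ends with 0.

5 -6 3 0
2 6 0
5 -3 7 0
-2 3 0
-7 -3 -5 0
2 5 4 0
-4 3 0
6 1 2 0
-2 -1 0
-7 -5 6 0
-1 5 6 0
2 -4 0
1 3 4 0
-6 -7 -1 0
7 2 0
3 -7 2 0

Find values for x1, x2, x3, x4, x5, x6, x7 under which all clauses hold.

x1=F, x2=T, x3=T, x4=F, x5=F, x6=F, x7=T

Check each clause:
  1. (x3 \/ x5 \/ ~x6) — ~x6 is true.
  2. (x2 \/ x6) — x2 is true.
  3. (x5 \/ x7 \/ ~x3) — x7 is true.
  4. (x3 \/ ~x2) — x3 is true.
  5. (~x7 \/ ~x3 \/ ~x5) — ~x5 is true.
  6. (x2 \/ x4 \/ x5) — x2 is true.
  7. (x3 \/ ~x4) — x3 is true.
  8. (x6 \/ x2 \/ x1) — x2 is true.
  9. (~x1 \/ ~x2) — ~x1 is true.
  10. (~x7 \/ ~x5 \/ x6) — ~x5 is true.
  11. (x5 \/ x6 \/ ~x1) — ~x1 is true.
  12. (~x4 \/ x2) — x2 is true.
  13. (x1 \/ x3 \/ x4) — x3 is true.
  14. (~x7 \/ ~x6 \/ ~x1) — ~x6 is true.
  15. (x7 \/ x2) — x2 is true.
  16. (~x7 \/ x2 \/ x3) — x2 is true.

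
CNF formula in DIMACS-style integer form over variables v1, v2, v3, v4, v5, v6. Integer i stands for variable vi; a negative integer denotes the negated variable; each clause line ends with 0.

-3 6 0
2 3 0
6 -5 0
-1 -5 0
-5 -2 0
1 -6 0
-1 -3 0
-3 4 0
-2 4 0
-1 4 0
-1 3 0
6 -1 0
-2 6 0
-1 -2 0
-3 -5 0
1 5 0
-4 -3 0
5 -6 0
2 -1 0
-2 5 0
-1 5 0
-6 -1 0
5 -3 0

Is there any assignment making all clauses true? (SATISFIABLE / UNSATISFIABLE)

v1 = True:
  propagation gives v5=False; an empty clause results — contradiction.
v1 = False:
  propagation gives v6=False, v3=False, v2=True; an empty clause results — contradiction.
Every branch closes, so no satisfying assignment exists.

UNSATISFIABLE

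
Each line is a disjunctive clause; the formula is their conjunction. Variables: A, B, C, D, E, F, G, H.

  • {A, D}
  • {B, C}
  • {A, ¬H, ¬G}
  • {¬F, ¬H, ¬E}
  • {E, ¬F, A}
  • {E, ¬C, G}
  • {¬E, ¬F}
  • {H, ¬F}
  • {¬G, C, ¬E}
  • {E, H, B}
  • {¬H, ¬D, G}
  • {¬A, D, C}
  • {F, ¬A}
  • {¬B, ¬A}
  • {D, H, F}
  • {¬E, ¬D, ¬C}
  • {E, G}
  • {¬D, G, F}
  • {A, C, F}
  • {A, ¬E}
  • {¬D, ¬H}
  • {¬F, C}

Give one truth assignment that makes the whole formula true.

Set A = False and propagate.
  then D is forced to True.
  then E is forced to False.
  then F is forced to False.
  then G is forced to True.
  then H is forced to False.
  then B is forced to True.
  then C is forced to True.

A = 0  B = 1  C = 1  D = 1  E = 0  F = 0  G = 1  H = 0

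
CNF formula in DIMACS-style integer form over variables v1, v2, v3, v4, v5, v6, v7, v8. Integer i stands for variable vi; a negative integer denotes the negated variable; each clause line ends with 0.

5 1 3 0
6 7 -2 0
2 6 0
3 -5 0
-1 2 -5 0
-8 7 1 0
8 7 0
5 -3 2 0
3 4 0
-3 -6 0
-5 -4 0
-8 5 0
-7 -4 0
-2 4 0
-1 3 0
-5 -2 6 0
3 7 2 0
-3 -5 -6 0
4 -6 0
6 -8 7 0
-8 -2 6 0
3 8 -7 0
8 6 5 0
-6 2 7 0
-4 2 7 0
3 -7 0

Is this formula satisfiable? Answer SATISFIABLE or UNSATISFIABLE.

UNSATISFIABLE

v2 = True:
  propagation gives v4=True, v5=False, v8=False, v7=True; an empty clause results — contradiction.
v2 = False:
  propagation gives v6=True, v3=False, v5=False, v1=True; an empty clause results — contradiction.
Every branch closes, so no satisfying assignment exists.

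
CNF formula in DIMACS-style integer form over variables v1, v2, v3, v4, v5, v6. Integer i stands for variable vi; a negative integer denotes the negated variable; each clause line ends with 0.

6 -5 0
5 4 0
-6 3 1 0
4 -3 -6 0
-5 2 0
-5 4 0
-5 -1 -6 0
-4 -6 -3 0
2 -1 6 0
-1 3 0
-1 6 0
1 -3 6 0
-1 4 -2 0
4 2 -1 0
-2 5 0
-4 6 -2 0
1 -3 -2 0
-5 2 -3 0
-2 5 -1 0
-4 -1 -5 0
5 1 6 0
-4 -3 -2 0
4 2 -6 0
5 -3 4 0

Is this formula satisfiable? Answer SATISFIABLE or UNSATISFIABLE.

v1 = True:
  propagation gives v3=True, v6=True, v4=True; an empty clause results — contradiction.
v1 = False:
  v3 = True:
    propagation gives v6=True, v4=True; an empty clause results — contradiction.
  v3 = False:
    propagation gives v6=False, v5=False; an empty clause results — contradiction.
Every branch closes, so no satisfying assignment exists.

UNSATISFIABLE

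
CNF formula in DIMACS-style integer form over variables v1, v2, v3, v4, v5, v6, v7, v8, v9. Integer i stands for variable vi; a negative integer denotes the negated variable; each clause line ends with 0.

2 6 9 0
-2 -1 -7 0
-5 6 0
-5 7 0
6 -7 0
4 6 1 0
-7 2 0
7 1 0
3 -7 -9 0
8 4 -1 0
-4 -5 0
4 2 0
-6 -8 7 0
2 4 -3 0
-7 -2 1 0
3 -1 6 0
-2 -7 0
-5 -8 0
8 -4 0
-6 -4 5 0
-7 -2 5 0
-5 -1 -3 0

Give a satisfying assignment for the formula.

v1=T, v2=T, v3=T, v4=T, v5=F, v6=F, v7=F, v8=T, v9=F

Try v1 = True.
Set v2 = True and propagate.
  then v7 is forced to False.
  then v5 is forced to False.
For the remaining variables, v3 = True, v4 = True, v6 = False, v8 = True, v9 = False works.
Every clause has at least one true literal under this assignment.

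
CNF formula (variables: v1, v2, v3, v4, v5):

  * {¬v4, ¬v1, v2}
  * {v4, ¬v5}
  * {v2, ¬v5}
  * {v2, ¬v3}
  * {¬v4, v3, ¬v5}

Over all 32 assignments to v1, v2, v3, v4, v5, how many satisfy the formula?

13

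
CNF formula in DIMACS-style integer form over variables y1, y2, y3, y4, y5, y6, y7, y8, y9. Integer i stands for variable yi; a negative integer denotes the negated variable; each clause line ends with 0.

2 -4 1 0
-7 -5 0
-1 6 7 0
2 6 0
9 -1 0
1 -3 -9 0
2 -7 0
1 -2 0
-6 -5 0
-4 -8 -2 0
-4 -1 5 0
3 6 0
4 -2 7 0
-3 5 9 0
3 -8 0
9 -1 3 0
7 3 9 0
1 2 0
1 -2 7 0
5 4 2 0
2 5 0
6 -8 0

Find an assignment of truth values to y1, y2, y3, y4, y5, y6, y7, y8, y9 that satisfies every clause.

y8 occurs only negated in the remaining clauses — set y8 = False.
Branch on y1: take y1 = True.
  then y9 is forced to True.
Try y2 = True.
For the remaining variables, y3 = True, y4 = False, y5 = False, y6 = False, y7 = True works.

y1=1, y2=1, y3=1, y4=0, y5=0, y6=0, y7=1, y8=0, y9=1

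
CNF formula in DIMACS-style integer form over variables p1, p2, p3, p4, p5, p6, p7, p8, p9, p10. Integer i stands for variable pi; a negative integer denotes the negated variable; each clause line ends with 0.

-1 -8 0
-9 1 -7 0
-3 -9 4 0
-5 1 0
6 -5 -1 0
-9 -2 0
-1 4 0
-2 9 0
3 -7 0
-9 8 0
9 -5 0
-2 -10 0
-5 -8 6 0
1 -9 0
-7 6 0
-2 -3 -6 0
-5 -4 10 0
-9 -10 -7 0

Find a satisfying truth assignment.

p1 = T, p2 = F, p3 = F, p4 = T, p5 = F, p6 = T, p7 = F, p8 = F, p9 = F, p10 = T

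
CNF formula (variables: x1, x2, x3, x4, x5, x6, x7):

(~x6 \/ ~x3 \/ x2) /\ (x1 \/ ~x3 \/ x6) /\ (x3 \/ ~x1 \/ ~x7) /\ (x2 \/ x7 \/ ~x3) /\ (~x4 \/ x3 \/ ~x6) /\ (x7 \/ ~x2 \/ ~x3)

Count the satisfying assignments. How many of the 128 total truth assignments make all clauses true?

Split on x3, then x2.
  x3=1, x2=1: x4, x5 free; 3 ways for (x1,x6,x7) × 2^2 = 12.
  x3=1, x2=0: remaining (x1,x4,x5,x6,x7) ∈ {(1,0,0,0,1); (1,0,1,0,1); (1,1,0,0,1); (1,1,1,0,1)} — 4.
  x3=0, x2=1: x5 free; 9 ways for (x1,x4,x6,x7) × 2^1 = 18.
  x3=0, x2=0: x5 free; 9 ways for (x1,x4,x6,x7) × 2^1 = 18.
Total: 12 + 4 + 18 + 18 = 52.

52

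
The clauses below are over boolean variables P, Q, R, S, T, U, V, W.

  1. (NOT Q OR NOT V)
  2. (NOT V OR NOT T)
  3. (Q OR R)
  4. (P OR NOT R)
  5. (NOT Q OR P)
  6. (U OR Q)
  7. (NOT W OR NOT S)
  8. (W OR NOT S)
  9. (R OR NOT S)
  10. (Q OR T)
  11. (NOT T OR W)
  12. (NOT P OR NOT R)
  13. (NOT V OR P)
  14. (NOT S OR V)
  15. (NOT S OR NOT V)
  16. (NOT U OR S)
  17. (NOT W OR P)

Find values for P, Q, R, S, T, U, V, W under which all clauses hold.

P=True, Q=True, R=False, S=False, T=False, U=False, V=False, W=True

Branch on P: take P = True.
  then R is forced to False.
  then Q is forced to True.
  then V is forced to False.
  then S is forced to False.
  then U is forced to False.
Set T = False and propagate.
W is now unconstrained; take W = True.
Check each clause:
  1. (NOT Q OR NOT V) — NOT V is true.
  2. (NOT T OR NOT V) — NOT V is true.
  3. (R OR Q) — Q is true.
  4. (P OR NOT R) — P is true.
  5. (P OR NOT Q) — P is true.
  6. (Q OR U) — Q is true.
  7. (NOT W OR NOT S) — NOT S is true.
  8. (NOT S OR W) — W is true.
  9. (NOT S OR R) — NOT S is true.
  10. (T OR Q) — Q is true.
  11. (NOT T OR W) — W is true.
  12. (NOT R OR NOT P) — NOT R is true.
  13. (P OR NOT V) — NOT V is true.
  14. (V OR NOT S) — NOT S is true.
  15. (NOT S OR NOT V) — NOT V is true.
  16. (S OR NOT U) — NOT U is true.
  17. (NOT W OR P) — P is true.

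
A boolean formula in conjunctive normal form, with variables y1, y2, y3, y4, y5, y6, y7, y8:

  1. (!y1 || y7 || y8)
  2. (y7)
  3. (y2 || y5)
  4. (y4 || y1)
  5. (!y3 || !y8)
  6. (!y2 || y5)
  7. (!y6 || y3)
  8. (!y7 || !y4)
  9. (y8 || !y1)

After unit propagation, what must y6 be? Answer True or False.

False

(y7) stands alone — y7 = True.
In (!y7 || !y4), !y7 is now false; !y4 must hold, so y4 = False.
(y1 || y4) with y4 = False leaves only y1, so y1 = True.
(y8 || !y1): since y1 = True, the clause reduces to (y8). y8 = True.
From (!y8 || !y3) and y8 = True: y3 = False.
(!y6 || y3): since y3 = False, the clause reduces to (!y6). y6 = False.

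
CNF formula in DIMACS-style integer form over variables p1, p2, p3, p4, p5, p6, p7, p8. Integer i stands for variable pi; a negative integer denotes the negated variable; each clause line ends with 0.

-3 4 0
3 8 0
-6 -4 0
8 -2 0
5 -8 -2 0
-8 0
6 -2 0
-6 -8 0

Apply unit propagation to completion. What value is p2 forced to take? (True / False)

(NOT p8) stands alone — p8 = False.
(p8 OR p3) with p8 = False leaves only p3, so p3 = True.
(p4 OR NOT p3) with p3 = True leaves only p4, so p4 = True.
From (NOT p6 OR NOT p4) and p4 = True: p6 = False.
(p8 OR NOT p2) with p8 = False leaves only NOT p2, so p2 = False.

False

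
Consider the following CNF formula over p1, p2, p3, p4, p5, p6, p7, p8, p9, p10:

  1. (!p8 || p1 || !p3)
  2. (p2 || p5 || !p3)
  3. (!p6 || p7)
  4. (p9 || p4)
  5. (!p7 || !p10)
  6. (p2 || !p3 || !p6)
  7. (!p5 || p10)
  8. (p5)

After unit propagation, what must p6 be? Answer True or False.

(p5) stands alone — p5 = True.
(!p5 || p10) with p5 = True leaves only p10, so p10 = True.
(!p7 || !p10): since p10 = True, the clause reduces to (!p7). p7 = False.
(p7 || !p6): since p7 = False, the clause reduces to (!p6). p6 = False.

False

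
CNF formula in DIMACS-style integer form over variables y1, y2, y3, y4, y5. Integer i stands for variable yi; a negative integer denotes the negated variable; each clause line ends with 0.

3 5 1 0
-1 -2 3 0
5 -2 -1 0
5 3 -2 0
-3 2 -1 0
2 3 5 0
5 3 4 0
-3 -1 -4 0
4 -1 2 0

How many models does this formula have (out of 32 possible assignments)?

14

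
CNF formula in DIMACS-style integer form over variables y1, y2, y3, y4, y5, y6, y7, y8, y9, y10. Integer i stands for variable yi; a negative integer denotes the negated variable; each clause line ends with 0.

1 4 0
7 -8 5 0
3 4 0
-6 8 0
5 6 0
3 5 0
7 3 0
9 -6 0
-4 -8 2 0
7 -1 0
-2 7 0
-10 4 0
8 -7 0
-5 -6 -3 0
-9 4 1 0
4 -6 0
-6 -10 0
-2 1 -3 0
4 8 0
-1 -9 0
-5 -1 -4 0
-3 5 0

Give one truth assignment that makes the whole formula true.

y1=0, y2=1, y3=0, y4=1, y5=1, y6=0, y7=1, y8=1, y9=0, y10=0

y10 occurs only negated in the remaining clauses — set y10 = False.
Try y1 = False.
  then y4 is forced to True.
The remaining clauses are satisfied by y2 = True, y3 = False, y5 = True, y6 = False, y7 = True, y8 = True, y9 = False.
Every clause has at least one true literal under this assignment.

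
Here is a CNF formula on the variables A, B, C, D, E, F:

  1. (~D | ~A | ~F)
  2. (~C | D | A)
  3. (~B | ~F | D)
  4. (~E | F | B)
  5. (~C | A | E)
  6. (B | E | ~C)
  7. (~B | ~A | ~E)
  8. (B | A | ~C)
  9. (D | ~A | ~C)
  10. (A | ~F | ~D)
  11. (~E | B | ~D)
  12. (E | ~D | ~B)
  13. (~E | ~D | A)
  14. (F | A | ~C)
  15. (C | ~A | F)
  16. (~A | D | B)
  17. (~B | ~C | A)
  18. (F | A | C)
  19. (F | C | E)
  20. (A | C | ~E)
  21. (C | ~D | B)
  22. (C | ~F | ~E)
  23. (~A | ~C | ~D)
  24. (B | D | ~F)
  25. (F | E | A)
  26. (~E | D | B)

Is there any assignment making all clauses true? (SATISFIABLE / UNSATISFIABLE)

UNSATISFIABLE

A = True:
  B = True:
    propagation gives E=False, D=False, F=False, C=False; an empty clause results — contradiction.
  B = False:
    propagation gives D=True, F=False, E=False, C=False; an empty clause results — contradiction.
A = False:
  C = True:
    propagation gives D=True, E=True; an empty clause results — contradiction.
  C = False:
    propagation gives F=True, D=False, B=False; an empty clause results — contradiction.
Every branch closes, so no satisfying assignment exists.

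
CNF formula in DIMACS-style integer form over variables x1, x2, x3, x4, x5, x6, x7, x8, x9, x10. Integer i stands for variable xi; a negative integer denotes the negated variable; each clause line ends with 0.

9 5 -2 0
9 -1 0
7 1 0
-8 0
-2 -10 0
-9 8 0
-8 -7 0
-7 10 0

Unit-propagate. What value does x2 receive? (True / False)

False

Unit clause (~x8) sets x8 = False.
(~x9 \/ x8): since x8 = False, the clause reduces to (~x9). x9 = False.
(x9 \/ ~x1): since x9 = False, the clause reduces to (~x1). x1 = False.
(x7 \/ x1): since x1 = False, the clause reduces to (x7). x7 = True.
(~x7 \/ x10): since x7 = True, the clause reduces to (x10). x10 = True.
From (~x10 \/ ~x2) and x10 = True: x2 = False.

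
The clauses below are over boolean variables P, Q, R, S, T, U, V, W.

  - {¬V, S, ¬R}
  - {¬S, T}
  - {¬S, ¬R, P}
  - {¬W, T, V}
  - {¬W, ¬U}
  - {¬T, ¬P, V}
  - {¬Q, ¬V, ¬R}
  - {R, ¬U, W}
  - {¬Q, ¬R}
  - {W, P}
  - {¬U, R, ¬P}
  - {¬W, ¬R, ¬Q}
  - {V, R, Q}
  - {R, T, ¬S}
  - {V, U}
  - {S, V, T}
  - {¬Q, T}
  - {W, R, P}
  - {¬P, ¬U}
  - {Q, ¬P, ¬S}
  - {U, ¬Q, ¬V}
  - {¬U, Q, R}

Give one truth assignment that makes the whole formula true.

P = T  Q = F  R = F  S = F  T = T  U = F  V = T  W = F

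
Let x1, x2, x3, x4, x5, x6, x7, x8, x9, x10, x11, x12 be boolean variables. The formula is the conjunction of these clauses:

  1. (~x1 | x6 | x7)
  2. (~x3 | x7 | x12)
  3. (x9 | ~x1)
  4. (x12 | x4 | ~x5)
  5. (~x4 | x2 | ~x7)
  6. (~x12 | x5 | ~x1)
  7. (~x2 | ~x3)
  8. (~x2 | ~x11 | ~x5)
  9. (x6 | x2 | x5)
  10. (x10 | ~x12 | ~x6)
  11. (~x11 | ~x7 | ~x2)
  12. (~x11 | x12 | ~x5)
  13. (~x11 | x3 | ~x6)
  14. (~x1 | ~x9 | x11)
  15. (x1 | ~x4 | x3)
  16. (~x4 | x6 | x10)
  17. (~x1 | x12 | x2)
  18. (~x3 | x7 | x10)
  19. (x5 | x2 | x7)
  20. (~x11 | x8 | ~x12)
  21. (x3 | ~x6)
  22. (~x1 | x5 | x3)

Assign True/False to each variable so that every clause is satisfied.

x1 = F, x2 = F, x3 = T, x4 = F, x5 = T, x6 = F, x7 = T, x8 = T, x9 = F, x10 = T, x11 = F, x12 = T

Check each clause:
  1. (x7 | ~x1 | x6) — ~x1 is true.
  2. (x7 | ~x3 | x12) — x12 is true.
  3. (~x1 | x9) — ~x1 is true.
  4. (x12 | ~x5 | x4) — x12 is true.
  5. (~x4 | x2 | ~x7) — ~x4 is true.
  6. (x5 | ~x1 | ~x12) — x5 is true.
  7. (~x2 | ~x3) — ~x2 is true.
  8. (~x11 | ~x2 | ~x5) — ~x11 is true.
  9. (x5 | x6 | x2) — x5 is true.
  10. (~x12 | ~x6 | x10) — ~x6 is true.
  11. (~x11 | ~x2 | ~x7) — ~x11 is true.
  12. (~x11 | ~x5 | x12) — x12 is true.
  13. (x3 | ~x11 | ~x6) — ~x6 is true.
  14. (~x9 | x11 | ~x1) — ~x1 is true.
  15. (~x4 | x1 | x3) — x3 is true.
  16. (x10 | x6 | ~x4) — x10 is true.
  17. (~x1 | x12 | x2) — x12 is true.
  18. (x7 | x10 | ~x3) — x10 is true.
  19. (x5 | x2 | x7) — x5 is true.
  20. (x8 | ~x11 | ~x12) — x8 is true.
  21. (~x6 | x3) — ~x6 is true.
  22. (x3 | x5 | ~x1) — x3 is true.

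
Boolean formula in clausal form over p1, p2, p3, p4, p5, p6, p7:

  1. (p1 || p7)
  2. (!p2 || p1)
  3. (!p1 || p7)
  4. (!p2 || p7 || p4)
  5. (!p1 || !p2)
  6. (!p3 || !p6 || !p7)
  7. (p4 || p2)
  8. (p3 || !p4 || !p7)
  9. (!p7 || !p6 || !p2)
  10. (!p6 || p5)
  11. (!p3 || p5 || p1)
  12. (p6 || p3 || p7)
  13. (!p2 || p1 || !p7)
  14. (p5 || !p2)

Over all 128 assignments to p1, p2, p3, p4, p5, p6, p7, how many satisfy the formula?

3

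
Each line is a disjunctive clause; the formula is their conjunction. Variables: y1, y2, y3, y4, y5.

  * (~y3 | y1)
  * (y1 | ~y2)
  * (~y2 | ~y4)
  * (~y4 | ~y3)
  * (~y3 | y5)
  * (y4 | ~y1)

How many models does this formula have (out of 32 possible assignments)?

6

The models are:
  y1=F y2=F y3=F y4=F y5=F
  y1=F y2=F y3=F y4=F y5=T
  y1=F y2=F y3=F y4=T y5=F
  y1=F y2=F y3=F y4=T y5=T
  y1=T y2=F y3=F y4=T y5=F
  y1=T y2=F y3=F y4=T y5=T
Count: 6.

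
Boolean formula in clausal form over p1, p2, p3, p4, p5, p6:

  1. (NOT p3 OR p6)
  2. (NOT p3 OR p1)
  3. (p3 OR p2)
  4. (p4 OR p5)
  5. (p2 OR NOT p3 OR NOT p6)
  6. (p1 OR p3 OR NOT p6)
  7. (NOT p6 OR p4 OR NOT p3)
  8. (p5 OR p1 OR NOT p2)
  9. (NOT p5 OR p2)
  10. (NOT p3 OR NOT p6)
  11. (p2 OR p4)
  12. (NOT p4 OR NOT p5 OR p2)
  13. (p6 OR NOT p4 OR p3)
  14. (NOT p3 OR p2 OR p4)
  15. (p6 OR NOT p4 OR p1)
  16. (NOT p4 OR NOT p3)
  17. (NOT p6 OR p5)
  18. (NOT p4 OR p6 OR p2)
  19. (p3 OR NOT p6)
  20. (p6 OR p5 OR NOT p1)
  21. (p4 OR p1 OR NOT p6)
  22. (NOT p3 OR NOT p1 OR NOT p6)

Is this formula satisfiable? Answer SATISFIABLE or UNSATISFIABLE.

Branch on p1: take p1 = True.
Try p2 = True.
Try p3 = False.
  then p6 is forced to False.
  then p4 is forced to False.
  then p5 is forced to True.
So p1=T, p2=T, p3=F, p4=F, p5=T, p6=F is a satisfying assignment.

SATISFIABLE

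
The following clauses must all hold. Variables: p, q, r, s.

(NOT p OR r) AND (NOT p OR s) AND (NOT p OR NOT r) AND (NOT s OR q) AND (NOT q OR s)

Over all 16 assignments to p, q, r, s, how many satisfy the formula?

4

The models are:
  p=F q=F r=F s=F
  p=F q=F r=T s=F
  p=F q=T r=F s=T
  p=F q=T r=T s=T
Count: 4.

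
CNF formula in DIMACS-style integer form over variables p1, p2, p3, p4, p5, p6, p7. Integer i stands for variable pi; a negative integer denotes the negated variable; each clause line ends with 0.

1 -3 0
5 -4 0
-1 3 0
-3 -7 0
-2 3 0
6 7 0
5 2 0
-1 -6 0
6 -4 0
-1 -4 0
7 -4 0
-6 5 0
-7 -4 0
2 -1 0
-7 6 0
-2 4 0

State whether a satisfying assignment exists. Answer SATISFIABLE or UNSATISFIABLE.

p5 occurs only positively in the remaining clauses — set p5 = True.
Set p1 = False and propagate.
  then p3 is forced to False.
  then p2 is forced to False.
Branch on p4: take p4 = False.
Set p6 = True and propagate.
p7 is now unconstrained; take p7 = True.
So p1 = False, p2 = False, p3 = False, p4 = False, p5 = True, p6 = True, p7 = True is a satisfying assignment.

SATISFIABLE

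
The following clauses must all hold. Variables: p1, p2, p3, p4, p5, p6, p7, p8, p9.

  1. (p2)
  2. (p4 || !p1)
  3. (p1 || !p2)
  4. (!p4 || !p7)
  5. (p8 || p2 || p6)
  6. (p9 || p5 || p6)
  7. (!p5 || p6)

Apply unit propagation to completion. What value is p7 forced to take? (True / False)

(p2) is a unit clause: p2 = True.
(p1 || !p2): since p2 = True, the clause reduces to (p1). p1 = True.
In (p4 || !p1), !p1 is now false; p4 must hold, so p4 = True.
In (!p4 || !p7), !p4 is now false; !p7 must hold, so p7 = False.

False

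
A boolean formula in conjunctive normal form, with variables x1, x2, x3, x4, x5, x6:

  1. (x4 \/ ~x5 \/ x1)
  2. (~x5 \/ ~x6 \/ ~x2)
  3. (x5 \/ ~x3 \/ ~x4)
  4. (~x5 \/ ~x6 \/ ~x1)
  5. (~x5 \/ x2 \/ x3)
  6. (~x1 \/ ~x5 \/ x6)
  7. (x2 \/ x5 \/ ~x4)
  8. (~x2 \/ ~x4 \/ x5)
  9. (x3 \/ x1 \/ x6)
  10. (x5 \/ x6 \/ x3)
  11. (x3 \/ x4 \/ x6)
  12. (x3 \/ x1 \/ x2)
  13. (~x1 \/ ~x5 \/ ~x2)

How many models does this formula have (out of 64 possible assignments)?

14

Split on x5, then x1.
  x5=T, x1=T: a clause becomes empty — 0.
  x5=T, x1=F: remaining (x2,x3,x4,x6) ∈ {(F,T,T,F); (F,T,T,T); (T,T,T,F)} — 3.
  x5=F, x1=T: x2 free; 3 ways for (x3,x4,x6) × 2^1 = 6.
  x5=F, x1=F: 5 of the 16 assignments to (x2,x3,x4,x6) work.
Total: 0 + 3 + 6 + 5 = 14.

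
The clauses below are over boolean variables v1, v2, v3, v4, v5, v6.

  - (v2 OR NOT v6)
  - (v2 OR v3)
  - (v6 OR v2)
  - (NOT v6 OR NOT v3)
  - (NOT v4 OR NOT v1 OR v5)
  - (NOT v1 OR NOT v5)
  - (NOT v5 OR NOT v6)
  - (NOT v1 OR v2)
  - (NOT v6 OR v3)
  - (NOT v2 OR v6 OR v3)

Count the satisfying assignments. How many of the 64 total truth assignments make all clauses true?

5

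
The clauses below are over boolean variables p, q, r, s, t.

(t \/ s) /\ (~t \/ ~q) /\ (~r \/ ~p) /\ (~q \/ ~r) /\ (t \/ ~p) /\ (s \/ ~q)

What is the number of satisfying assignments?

Case analysis on q and t:
  q=T, t=T: a clause becomes empty — 0.
  q=T, t=F: remaining (p,r,s) ∈ {(F,F,T)} — 1.
  q=F, t=T: s free; 3 ways for (p,r) × 2^1 = 6.
  q=F, t=F: remaining (p,r,s) ∈ {(F,F,T); (F,T,T)} — 2.
Total: 0 + 1 + 6 + 2 = 9.

9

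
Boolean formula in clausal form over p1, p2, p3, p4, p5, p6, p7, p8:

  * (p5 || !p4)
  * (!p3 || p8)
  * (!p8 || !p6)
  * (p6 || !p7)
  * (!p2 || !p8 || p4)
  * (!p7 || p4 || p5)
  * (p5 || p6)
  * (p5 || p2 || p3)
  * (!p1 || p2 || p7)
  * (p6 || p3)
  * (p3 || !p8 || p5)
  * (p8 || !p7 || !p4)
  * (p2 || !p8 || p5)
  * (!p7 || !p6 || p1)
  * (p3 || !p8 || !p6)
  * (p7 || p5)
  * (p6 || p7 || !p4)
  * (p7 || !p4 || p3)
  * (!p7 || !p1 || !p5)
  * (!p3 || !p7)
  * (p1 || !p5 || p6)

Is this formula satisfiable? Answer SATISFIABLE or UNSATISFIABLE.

SATISFIABLE

Set p1 = False and propagate.
The remaining clauses are satisfied by p2 = False, p3 = False, p4 = False, p5 = True, p6 = True, p7 = False, p8 = False.
So p1=0, p2=0, p3=0, p4=0, p5=1, p6=1, p7=0, p8=0 is a satisfying assignment.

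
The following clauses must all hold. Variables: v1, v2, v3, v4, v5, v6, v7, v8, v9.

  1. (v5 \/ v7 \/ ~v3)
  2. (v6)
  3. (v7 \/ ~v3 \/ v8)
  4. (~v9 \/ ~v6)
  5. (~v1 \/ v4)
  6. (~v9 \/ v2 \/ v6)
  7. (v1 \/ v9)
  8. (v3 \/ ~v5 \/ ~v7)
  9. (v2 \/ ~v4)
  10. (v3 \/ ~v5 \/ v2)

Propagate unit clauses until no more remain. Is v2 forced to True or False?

True

Unit clause (v6) sets v6 = True.
(~v9 \/ ~v6) with v6 = True leaves only ~v9, so v9 = False.
(v9 \/ v1): since v9 = False, the clause reduces to (v1). v1 = True.
(v4 \/ ~v1) with v1 = True leaves only v4, so v4 = True.
(v2 \/ ~v4): since v4 = True, the clause reduces to (v2). v2 = True.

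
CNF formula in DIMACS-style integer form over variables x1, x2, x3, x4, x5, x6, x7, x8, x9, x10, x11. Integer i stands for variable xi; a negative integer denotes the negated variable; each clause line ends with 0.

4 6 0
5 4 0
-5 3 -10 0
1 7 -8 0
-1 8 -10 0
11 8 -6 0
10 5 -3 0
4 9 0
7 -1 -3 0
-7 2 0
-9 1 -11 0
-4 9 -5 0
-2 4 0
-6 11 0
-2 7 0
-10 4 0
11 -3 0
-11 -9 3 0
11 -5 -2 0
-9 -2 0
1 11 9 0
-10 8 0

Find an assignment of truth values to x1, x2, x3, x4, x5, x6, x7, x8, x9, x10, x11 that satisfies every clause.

x1 = True, x2 = False, x3 = False, x4 = True, x5 = False, x6 = True, x7 = False, x8 = True, x9 = False, x10 = True, x11 = True

Set x1 = True and propagate.
Branch on x2: take x2 = False.
  then x7 is forced to False.
  then x3 is forced to False.
The remaining clauses are satisfied by x4 = True, x5 = False, x6 = True, x8 = True, x9 = False, x10 = True, x11 = True.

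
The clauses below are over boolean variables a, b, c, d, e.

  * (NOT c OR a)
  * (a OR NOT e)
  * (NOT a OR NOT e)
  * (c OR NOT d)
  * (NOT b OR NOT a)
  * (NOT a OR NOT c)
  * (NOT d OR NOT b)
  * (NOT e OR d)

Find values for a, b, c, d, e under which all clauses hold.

b occurs only negated in the remaining clauses — set b = False.
e occurs only negated in the remaining clauses — set e = False.
Branch on a: take a = True.
  then c is forced to False.
  then d is forced to False.
Check each clause:
  1. (a OR NOT c) — a is true.
  2. (a OR NOT e) — a is true.
  3. (NOT a OR NOT e) — NOT e is true.
  4. (c OR NOT d) — NOT d is true.
  5. (NOT b OR NOT a) — NOT b is true.
  6. (NOT c OR NOT a) — NOT c is true.
  7. (NOT b OR NOT d) — NOT d is true.
  8. (NOT e OR d) — NOT e is true.

a = T, b = F, c = F, d = F, e = F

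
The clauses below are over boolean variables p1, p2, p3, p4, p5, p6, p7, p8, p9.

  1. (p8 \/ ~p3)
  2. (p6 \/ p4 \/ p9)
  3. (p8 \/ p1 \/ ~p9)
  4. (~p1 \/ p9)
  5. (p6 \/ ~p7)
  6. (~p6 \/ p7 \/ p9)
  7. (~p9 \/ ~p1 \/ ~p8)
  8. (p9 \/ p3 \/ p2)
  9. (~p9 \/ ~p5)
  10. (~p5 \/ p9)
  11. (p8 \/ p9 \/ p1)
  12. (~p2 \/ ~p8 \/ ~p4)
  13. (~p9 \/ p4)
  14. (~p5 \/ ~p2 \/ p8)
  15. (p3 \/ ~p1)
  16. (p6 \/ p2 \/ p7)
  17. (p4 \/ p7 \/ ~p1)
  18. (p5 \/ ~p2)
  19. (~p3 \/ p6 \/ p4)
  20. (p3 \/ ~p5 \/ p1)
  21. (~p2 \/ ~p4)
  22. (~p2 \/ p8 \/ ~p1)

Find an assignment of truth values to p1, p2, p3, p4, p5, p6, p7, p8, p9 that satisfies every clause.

p1=False, p2=False, p3=True, p4=False, p5=False, p6=True, p7=True, p8=True, p9=False

Branch on p1: take p1 = False.
For the remaining variables, p2 = False, p3 = True, p4 = False, p5 = False, p6 = True, p7 = True, p8 = True, p9 = False works.
Every clause has at least one true literal under this assignment.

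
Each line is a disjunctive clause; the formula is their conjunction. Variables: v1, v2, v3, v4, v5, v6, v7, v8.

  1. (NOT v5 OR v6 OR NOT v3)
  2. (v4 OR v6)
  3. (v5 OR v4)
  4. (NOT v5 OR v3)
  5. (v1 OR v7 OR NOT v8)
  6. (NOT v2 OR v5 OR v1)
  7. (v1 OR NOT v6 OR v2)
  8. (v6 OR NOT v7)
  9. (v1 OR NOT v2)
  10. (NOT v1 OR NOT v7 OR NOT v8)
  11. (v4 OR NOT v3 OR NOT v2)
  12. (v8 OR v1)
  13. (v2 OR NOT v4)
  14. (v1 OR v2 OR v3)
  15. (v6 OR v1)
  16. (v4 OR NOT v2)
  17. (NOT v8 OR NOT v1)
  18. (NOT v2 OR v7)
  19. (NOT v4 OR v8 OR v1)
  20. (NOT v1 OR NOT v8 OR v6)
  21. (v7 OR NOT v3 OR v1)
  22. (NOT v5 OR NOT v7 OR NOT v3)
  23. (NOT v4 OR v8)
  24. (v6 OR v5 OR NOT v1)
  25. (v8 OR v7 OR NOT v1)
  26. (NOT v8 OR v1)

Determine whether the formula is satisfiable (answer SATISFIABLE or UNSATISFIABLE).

UNSATISFIABLE

v1 = True:
  propagation gives v8=False, v4=False, v6=True, v5=True; an empty clause results — contradiction.
v1 = False:
  propagation gives v2=False, v6=False; an empty clause results — contradiction.
Every branch closes, so no satisfying assignment exists.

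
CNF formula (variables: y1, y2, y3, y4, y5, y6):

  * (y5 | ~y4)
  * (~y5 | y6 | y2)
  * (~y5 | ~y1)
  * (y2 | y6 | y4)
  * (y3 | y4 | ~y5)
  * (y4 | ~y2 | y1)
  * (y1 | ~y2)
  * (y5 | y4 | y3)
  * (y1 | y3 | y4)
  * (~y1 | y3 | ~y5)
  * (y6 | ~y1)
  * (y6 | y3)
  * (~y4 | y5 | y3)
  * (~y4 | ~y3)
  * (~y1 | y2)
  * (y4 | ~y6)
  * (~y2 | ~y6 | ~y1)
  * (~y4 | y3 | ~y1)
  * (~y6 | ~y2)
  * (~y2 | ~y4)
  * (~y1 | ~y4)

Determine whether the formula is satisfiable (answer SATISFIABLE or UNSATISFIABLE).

Branch on y1: take y1 = False.
  then y2 is forced to False.
For the remaining variables, y3 = False, y4 = True, y5 = True, y6 = True works.
Every clause has at least one true literal under this assignment.
So y1 = False, y2 = False, y3 = False, y4 = True, y5 = True, y6 = True is a satisfying assignment.

SATISFIABLE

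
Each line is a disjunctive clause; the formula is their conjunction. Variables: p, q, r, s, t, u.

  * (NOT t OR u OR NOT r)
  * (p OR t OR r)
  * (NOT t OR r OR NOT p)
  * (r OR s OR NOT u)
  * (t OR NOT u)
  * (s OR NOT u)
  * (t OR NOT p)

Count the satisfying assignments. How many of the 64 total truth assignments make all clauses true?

Case analysis on t and r:
  t=1, r=1: remaining (p,q,s,u) ∈ {(0,0,1,1); (0,1,1,1); (1,0,1,1); (1,1,1,1)} — 4.
  t=1, r=0: q free; 3 ways for (p,s,u) × 2^1 = 6.
  t=0, r=1: remaining (p,q,s,u) ∈ {(0,0,0,0); (0,0,1,0); (0,1,0,0); (0,1,1,0)} — 4.
  t=0, r=0: a clause becomes empty — 0.
Total: 4 + 6 + 4 + 0 = 14.

14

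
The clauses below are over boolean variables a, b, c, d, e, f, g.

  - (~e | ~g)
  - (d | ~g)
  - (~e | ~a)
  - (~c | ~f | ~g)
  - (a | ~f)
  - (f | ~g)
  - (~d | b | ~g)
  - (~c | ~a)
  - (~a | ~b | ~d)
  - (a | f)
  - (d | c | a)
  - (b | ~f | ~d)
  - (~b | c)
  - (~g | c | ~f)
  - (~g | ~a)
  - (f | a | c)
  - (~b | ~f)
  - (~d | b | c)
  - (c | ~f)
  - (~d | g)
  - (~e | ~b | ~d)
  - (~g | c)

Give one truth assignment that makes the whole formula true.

a=True, b=False, c=False, d=False, e=False, f=False, g=False

Pure literal: e appears only negated; assign e = False.
Set a = True and propagate.
  then c is forced to False.
  then b is forced to False.
  then g is forced to False.
  then d is forced to False.
  then f is forced to False.
Every clause has at least one true literal under this assignment.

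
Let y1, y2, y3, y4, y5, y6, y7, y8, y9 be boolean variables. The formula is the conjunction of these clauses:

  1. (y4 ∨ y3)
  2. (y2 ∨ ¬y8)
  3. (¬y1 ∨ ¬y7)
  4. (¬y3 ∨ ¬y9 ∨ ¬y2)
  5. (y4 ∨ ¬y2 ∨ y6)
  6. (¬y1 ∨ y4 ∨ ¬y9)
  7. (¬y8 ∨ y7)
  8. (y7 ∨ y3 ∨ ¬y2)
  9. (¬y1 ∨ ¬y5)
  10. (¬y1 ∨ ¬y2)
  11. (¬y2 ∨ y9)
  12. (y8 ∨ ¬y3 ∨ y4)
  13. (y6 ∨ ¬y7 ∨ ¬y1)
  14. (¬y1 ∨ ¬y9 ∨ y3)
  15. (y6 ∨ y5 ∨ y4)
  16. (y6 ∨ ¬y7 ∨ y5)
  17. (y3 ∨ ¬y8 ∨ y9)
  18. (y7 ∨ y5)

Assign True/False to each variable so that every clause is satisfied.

y1 = F, y2 = F, y3 = F, y4 = T, y5 = F, y6 = T, y7 = T, y8 = F, y9 = T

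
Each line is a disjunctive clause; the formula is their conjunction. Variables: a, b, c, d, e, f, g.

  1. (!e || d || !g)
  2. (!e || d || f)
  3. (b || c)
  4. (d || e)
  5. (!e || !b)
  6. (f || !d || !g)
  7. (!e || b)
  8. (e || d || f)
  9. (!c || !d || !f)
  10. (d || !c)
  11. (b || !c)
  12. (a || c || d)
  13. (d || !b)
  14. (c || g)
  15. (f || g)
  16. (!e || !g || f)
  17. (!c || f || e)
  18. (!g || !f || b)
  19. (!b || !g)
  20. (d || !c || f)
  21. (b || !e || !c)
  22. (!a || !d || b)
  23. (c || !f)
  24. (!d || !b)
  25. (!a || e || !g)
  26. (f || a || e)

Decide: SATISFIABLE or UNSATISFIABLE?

d = True:
  propagation gives b=False, c=True; an empty clause results — contradiction.
d = False:
  propagation gives e=True, g=False, f=True, b=False; an empty clause results — contradiction.
Every branch closes, so no satisfying assignment exists.

UNSATISFIABLE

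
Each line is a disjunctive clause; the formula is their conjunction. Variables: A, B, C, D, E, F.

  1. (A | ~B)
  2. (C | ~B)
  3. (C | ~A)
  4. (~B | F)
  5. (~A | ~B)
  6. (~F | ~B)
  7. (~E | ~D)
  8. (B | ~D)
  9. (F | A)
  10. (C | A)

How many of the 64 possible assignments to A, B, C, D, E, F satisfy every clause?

Satisfying assignments:
  A=F B=F C=T D=F E=F F=T
  A=F B=F C=T D=F E=T F=T
  A=T B=F C=T D=F E=F F=F
  A=T B=F C=T D=F E=F F=T
  A=T B=F C=T D=F E=T F=F
  A=T B=F C=T D=F E=T F=T
That's 6 in total.

6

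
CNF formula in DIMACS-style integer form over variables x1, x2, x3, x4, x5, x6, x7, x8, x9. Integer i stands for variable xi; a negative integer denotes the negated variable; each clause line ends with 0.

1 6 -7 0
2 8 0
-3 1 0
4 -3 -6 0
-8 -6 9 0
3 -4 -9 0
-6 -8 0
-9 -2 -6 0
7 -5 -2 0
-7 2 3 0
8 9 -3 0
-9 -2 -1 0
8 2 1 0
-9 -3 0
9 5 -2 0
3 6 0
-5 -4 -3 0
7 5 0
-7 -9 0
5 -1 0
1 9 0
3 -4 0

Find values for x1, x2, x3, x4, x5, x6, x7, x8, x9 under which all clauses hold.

x1=True, x2=True, x3=True, x4=False, x5=True, x6=False, x7=True, x8=True, x9=False

Check each clause:
  1. (NOT x7 OR x1 OR x6) — x1 is true.
  2. (x2 OR x8) — x8 is true.
  3. (NOT x3 OR x1) — x1 is true.
  4. (x4 OR NOT x3 OR NOT x6) — NOT x6 is true.
  5. (NOT x6 OR x9 OR NOT x8) — NOT x6 is true.
  6. (NOT x4 OR x3 OR NOT x9) — x3 is true.
  7. (NOT x8 OR NOT x6) — NOT x6 is true.
  8. (NOT x2 OR NOT x9 OR NOT x6) — NOT x6 is true.
  9. (x7 OR NOT x5 OR NOT x2) — x7 is true.
  10. (x2 OR x3 OR NOT x7) — x2 is true.
  11. (NOT x3 OR x8 OR x9) — x8 is true.
  12. (NOT x1 OR NOT x2 OR NOT x9) — NOT x9 is true.
  13. (x2 OR x1 OR x8) — x8 is true.
  14. (NOT x3 OR NOT x9) — NOT x9 is true.
  15. (x9 OR NOT x2 OR x5) — x5 is true.
  16. (x3 OR x6) — x3 is true.
  17. (NOT x5 OR NOT x4 OR NOT x3) — NOT x4 is true.
  18. (x7 OR x5) — x5 is true.
  19. (NOT x7 OR NOT x9) — NOT x9 is true.
  20. (x5 OR NOT x1) — x5 is true.
  21. (x1 OR x9) — x1 is true.
  22. (x3 OR NOT x4) — x3 is true.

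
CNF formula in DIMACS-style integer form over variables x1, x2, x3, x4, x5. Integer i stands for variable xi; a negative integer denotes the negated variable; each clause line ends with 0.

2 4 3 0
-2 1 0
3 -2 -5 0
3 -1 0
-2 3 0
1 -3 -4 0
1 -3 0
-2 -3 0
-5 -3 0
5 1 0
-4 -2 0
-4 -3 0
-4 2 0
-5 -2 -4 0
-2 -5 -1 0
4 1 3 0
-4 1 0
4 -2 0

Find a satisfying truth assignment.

x1=True  x2=False  x3=True  x4=False  x5=False

Branch on x1: take x1 = True.
  then x3 is forced to True.
  then x2 is forced to False.
  then x5 is forced to False.
  then x4 is forced to False.
Check each clause:
  1. (x3 OR x2 OR x4) — x3 is true.
  2. (NOT x2 OR x1) — x1 is true.
  3. (NOT x2 OR x3 OR NOT x5) — x3 is true.
  4. (NOT x1 OR x3) — x3 is true.
  5. (NOT x2 OR x3) — x3 is true.
  6. (x1 OR NOT x4 OR NOT x3) — x1 is true.
  7. (NOT x3 OR x1) — x1 is true.
  8. (NOT x3 OR NOT x2) — NOT x2 is true.
  9. (NOT x3 OR NOT x5) — NOT x5 is true.
  10. (x5 OR x1) — x1 is true.
  11. (NOT x2 OR NOT x4) — NOT x4 is true.
  12. (NOT x4 OR NOT x3) — NOT x4 is true.
  13. (x2 OR NOT x4) — NOT x4 is true.
  14. (NOT x2 OR NOT x5 OR NOT x4) — NOT x5 is true.
  15. (NOT x1 OR NOT x5 OR NOT x2) — NOT x5 is true.
  16. (x4 OR x1 OR x3) — x1 is true.
  17. (x1 OR NOT x4) — x1 is true.
  18. (x4 OR NOT x2) — NOT x2 is true.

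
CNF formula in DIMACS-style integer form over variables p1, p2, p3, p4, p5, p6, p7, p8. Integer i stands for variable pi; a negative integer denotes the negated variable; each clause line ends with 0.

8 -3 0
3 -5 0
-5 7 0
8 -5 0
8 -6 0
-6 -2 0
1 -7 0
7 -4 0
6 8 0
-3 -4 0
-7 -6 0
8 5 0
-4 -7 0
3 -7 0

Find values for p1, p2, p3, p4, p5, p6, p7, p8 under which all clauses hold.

p1=False  p2=True  p3=True  p4=False  p5=False  p6=False  p7=False  p8=True

Check each clause:
  1. (!p3 || p8) — p8 is true.
  2. (!p5 || p3) — p3 is true.
  3. (!p5 || p7) — !p5 is true.
  4. (!p5 || p8) — p8 is true.
  5. (p8 || !p6) — p8 is true.
  6. (!p6 || !p2) — !p6 is true.
  7. (p1 || !p7) — !p7 is true.
  8. (p7 || !p4) — !p4 is true.
  9. (p8 || p6) — p8 is true.
  10. (!p3 || !p4) — !p4 is true.
  11. (!p7 || !p6) — !p7 is true.
  12. (p5 || p8) — p8 is true.
  13. (!p7 || !p4) — !p7 is true.
  14. (p3 || !p7) — !p7 is true.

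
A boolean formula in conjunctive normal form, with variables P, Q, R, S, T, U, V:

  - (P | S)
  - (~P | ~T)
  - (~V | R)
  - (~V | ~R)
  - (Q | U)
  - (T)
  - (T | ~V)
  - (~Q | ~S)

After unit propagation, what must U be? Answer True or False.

(T) stands alone — T = True.
From (~P | ~T) and T = True: P = False.
From (S | P) and P = False: S = True.
In (~Q | ~S), ~S is now false; ~Q must hold, so Q = False.
From (U | Q) and Q = False: U = True.

True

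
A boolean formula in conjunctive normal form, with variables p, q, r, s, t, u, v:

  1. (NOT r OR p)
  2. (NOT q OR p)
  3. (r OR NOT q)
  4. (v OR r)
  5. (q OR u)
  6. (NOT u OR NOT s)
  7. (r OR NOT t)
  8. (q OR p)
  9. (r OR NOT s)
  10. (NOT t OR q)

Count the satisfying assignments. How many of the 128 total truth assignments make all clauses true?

Split on q, then r.
  q=1, r=1: t, v free; 3 ways for (p,s,u) × 2^2 = 12.
  q=1, r=0: a clause becomes empty — 0.
  q=0, r=1: remaining (p,s,t,u,v) ∈ {(1,0,0,1,0); (1,0,0,1,1)} — 2.
  q=0, r=0: remaining (p,s,t,u,v) ∈ {(1,0,0,1,1)} — 1.
Total: 12 + 0 + 2 + 1 = 15.

15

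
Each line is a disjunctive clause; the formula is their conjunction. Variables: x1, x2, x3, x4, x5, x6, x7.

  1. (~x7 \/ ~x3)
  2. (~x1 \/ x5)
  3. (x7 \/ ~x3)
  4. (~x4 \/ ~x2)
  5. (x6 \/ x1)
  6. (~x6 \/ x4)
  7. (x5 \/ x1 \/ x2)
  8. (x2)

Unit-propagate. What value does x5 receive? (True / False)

True

Unit clause (x2) sets x2 = True.
(~x4 \/ ~x2) with x2 = True leaves only ~x4, so x4 = False.
In (x4 \/ ~x6), x4 is now false; ~x6 must hold, so x6 = False.
(x6 \/ x1) with x6 = False leaves only x1, so x1 = True.
In (~x1 \/ x5), ~x1 is now false; x5 must hold, so x5 = True.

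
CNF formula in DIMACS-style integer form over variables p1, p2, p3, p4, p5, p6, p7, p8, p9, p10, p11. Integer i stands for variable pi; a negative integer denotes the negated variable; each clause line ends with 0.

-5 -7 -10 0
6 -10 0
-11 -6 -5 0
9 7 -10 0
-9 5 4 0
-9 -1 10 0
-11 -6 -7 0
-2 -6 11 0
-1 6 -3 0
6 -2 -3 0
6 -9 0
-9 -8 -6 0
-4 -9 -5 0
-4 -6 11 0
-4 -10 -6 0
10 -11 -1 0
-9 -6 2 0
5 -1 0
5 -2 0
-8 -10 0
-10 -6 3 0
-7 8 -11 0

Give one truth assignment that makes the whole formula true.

p1=False  p2=False  p3=True  p4=False  p5=False  p6=False  p7=False  p8=False  p9=False  p10=False  p11=False

Check each clause:
  1. (~p10 \/ ~p5 \/ ~p7) — ~p7 is true.
  2. (p6 \/ ~p10) — ~p10 is true.
  3. (~p5 \/ ~p6 \/ ~p11) — ~p6 is true.
  4. (p7 \/ ~p10 \/ p9) — ~p10 is true.
  5. (p4 \/ ~p9 \/ p5) — ~p9 is true.
  6. (p10 \/ ~p9 \/ ~p1) — ~p1 is true.
  7. (~p11 \/ ~p7 \/ ~p6) — ~p7 is true.
  8. (p11 \/ ~p6 \/ ~p2) — ~p6 is true.
  9. (p6 \/ ~p1 \/ ~p3) — ~p1 is true.
  10. (p6 \/ ~p2 \/ ~p3) — ~p2 is true.
  11. (p6 \/ ~p9) — ~p9 is true.
  12. (~p8 \/ ~p6 \/ ~p9) — ~p8 is true.
  13. (~p4 \/ ~p9 \/ ~p5) — ~p5 is true.
  14. (p11 \/ ~p6 \/ ~p4) — ~p6 is true.
  15. (~p6 \/ ~p10 \/ ~p4) — ~p6 is true.
  16. (p10 \/ ~p11 \/ ~p1) — ~p11 is true.
  17. (~p9 \/ p2 \/ ~p6) — ~p6 is true.
  18. (p5 \/ ~p1) — ~p1 is true.
  19. (~p2 \/ p5) — ~p2 is true.
  20. (~p8 \/ ~p10) — ~p8 is true.
  21. (~p6 \/ ~p10 \/ p3) — ~p6 is true.
  22. (p8 \/ ~p11 \/ ~p7) — ~p7 is true.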